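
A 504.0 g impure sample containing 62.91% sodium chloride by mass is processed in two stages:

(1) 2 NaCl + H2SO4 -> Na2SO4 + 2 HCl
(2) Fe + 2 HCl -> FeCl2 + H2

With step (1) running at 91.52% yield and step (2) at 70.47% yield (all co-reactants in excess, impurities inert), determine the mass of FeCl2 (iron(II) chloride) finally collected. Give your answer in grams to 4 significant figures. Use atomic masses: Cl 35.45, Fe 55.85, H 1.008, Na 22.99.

Pure NaCl = 504.0 × 0.6291 = 317.07 g.
M(NaCl) = 22.99 + 35.45 = 58.44 g/mol.
M(FeCl2) = 55.85 + 2(35.45) = 126.75 g/mol.
n(NaCl) = 317.07 / 58.44 = 5.4255 mol.
Step 1 (NaCl:HCl = 2:2): theoretical n(HCl) = 5.4255 mol; at 91.52% yield, n(HCl) = 4.9654 mol.
Step 2 (HCl:FeCl2 = 2:1): theoretical n(FeCl2) = 2.4827 mol, so theoretical mass = 2.4827 × 126.75 = 314.68 g.
At 70.47% yield, actual mass of FeCl2 = 314.68 × 0.7047 = 221.76 g.

221.8 g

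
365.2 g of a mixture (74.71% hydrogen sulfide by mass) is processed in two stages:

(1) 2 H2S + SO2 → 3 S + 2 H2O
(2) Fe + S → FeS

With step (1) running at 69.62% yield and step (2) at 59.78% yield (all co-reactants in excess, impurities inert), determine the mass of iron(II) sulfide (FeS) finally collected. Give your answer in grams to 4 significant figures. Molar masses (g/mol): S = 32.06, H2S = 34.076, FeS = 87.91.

Pure H2S = 365.2 × 0.7471 = 272.84 g.
n(H2S) = 272.84 / 34.076 = 8.0068 mol.
Step 1 (H2S:S = 2:3): theoretical n(S) = 12.010 mol; at 69.62% yield, n(S) = 8.3615 mol.
Step 2 (S:FeS = 1:1): theoretical n(FeS) = 8.3615 mol, so theoretical mass = 8.3615 × 87.91 = 735.06 g.
At 59.78% yield, actual mass of FeS = 735.06 × 0.5978 = 439.42 g.

439.4 g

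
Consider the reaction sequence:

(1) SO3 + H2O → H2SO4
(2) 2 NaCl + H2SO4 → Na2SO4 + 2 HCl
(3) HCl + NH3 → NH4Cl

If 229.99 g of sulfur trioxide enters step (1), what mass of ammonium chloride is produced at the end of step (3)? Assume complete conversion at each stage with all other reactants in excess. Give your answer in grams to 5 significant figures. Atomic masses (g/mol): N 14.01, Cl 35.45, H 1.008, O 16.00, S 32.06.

307.34 g

M(SO3) = 32.06 + 3(16.00) = 80.06 g/mol.
M(NH4Cl) = 14.01 + 4(1.008) + 35.45 = 53.492 g/mol.
n(SO3) = 229.99 / 80.06 = 2.87272 mol.
Reaction (1): SO3→H2SO4 ratio 1:1 ⇒ n(H2SO4) = 2.87272 mol.
Reaction (2): H2SO4→HCl ratio 1:2 ⇒ n(HCl) = 5.74544 mol.
Reaction (3): HCl→NH4Cl ratio 1:1 ⇒ n(NH4Cl) = 5.74544 mol.
Mass of NH4Cl = 5.74544 × 53.492 = 307.335 g.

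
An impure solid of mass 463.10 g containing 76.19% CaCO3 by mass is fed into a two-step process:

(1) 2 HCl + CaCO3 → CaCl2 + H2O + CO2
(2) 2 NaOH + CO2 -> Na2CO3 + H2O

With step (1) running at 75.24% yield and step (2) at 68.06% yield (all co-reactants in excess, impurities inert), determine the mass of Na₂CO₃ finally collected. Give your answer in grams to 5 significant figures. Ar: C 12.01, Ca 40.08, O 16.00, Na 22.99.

Pure CaCO3 = 463.10 × 0.7619 = 352.836 g.
M(CaCO3) = 40.08 + 12.01 + 3(16.00) = 100.09 g/mol.
M(Na2CO3) = 2(22.99) + 12.01 + 3(16.00) = 105.99 g/mol.
n(CaCO3) = 352.836 / 100.09 = 3.52519 mol.
Step 1 (CaCO3:CO2 = 1:1): theoretical n(CO2) = 3.52519 mol; at 75.24% yield, n(CO2) = 2.65235 mol.
Step 2 (CO2:Na2CO3 = 1:1): theoretical n(Na2CO3) = 2.65235 mol, so theoretical mass = 2.65235 × 105.99 = 281.123 g.
At 68.06% yield, actual mass of Na2CO3 = 281.123 × 0.6806 = 191.332 g.

191.33 g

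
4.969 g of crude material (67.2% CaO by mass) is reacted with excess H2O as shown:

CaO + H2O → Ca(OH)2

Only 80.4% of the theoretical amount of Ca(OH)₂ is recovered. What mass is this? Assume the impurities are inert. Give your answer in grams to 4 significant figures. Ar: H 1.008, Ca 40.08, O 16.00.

Pure CaO available = 4.969 g × 0.672 = 3.3392 g.
M(CaO) = 40.08 + 16.00 = 56.08 g/mol.
M(Ca(OH)2) = 40.08 + 2(16.00) + 2(1.008) = 74.096 g/mol.
n(CaO) = 3.3392 g / 56.08 g/mol = 0.059543 mol.
From the equation the CaO:Ca(OH)2 mole ratio is 1:1, so n(Ca(OH)2) = 0.059543 × 1/1 = 0.059543 mol.
Mass of Ca(OH)2 = 0.059543 mol × 74.096 g/mol = 4.4119 g.
Actual mass collected = 4.4119 g × 0.804 = 3.5472 g.

3.547 g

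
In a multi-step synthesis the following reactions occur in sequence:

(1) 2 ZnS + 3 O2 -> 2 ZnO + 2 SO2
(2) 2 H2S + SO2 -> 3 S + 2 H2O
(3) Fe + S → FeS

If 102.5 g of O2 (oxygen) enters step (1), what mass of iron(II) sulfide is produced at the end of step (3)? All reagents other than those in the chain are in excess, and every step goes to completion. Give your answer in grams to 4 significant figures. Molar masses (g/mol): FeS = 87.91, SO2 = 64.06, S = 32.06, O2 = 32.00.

n(O2) = 102.5 / 32.00 = 3.2031 mol.
Reaction (1): O2→SO2 ratio 3:2 ⇒ n(SO2) = 2.1354 mol.
Reaction (2): SO2→S ratio 1:3 ⇒ n(S) = 6.4062 mol.
Reaction (3): S→FeS ratio 1:1 ⇒ n(FeS) = 6.4062 mol.
Mass of FeS = 6.4062 × 87.91 = 563.17 g.

563.2 g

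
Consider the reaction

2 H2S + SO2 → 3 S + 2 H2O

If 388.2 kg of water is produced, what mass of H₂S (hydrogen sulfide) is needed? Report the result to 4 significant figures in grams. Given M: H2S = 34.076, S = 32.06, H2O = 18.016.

734300 g

Convert: 388.2 kg = 388200 g.
n(H2O) = 388200 g / 18.016 g/mol = 21548 mol.
From the equation the H2O:H2S mole ratio is 2:2, so n(H2S) = 21548 × 2/2 = 21548 mol.
Mass of H2S = 21548 mol × 34.076 g/mol = 734250 g.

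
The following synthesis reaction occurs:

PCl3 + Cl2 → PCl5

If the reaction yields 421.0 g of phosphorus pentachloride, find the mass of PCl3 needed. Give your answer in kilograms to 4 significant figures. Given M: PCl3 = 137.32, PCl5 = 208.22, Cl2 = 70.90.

0.2776 kg

n(PCl5) = 421.00 g / 208.22 g/mol = 2.0219 mol.
From the equation the PCl5:PCl3 mole ratio is 1:1, so n(PCl3) = 2.0219 × 1/1 = 2.0219 mol.
Mass of PCl3 = 2.0219 mol × 137.32 g/mol = 277.65 g.
Converting to kg: 277.65 g = 0.2776 kg.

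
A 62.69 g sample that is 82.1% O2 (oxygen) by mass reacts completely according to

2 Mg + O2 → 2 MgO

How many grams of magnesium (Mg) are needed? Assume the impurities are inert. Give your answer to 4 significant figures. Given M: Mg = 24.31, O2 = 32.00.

Mass of pure O2 = 62.69 g × 0.821 = 51.468 g.
n(O2) = 51.468 g / 32.00 g/mol = 1.6084 mol.
From the equation the O2:Mg mole ratio is 1:2, so n(Mg) = 1.6084 × 2/1 = 3.2168 mol.
Mass of Mg = 3.2168 mol × 24.31 g/mol = 78.200 g.

78.20 g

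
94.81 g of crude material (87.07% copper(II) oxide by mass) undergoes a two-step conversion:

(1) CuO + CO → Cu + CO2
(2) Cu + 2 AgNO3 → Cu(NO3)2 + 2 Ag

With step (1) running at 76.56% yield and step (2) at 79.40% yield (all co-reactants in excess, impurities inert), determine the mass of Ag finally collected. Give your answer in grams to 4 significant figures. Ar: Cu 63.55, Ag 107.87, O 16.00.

136.1 g

Pure CuO = 94.81 × 0.8707 = 82.551 g.
M(CuO) = 63.55 + 16.00 = 79.55 g/mol.
M(Ag) = 107.87 g/mol.
n(CuO) = 82.551 / 79.55 = 1.0377 mol.
Step 1 (CuO:Cu = 1:1): theoretical n(Cu) = 1.0377 mol; at 76.56% yield, n(Cu) = 0.79448 mol.
Step 2 (Cu:Ag = 1:2): theoretical n(Ag) = 1.5890 mol, so theoretical mass = 1.5890 × 107.87 = 171.40 g.
At 79.40% yield, actual mass of Ag = 171.40 × 0.7940 = 136.09 g.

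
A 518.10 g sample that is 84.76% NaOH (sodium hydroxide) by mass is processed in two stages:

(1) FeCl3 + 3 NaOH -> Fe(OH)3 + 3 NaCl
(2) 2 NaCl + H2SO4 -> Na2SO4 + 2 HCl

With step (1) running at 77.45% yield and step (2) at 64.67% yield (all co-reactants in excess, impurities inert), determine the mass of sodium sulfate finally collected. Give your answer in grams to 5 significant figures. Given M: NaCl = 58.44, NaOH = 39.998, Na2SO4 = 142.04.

390.55 g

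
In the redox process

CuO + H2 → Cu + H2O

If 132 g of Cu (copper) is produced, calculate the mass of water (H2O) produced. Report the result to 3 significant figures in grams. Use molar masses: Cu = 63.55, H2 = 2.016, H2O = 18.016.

37.4 g

n(Cu) = 132.0 g / 63.55 g/mol = 2.077 mol.
From the equation the Cu:H2O mole ratio is 1:1, so n(H2O) = 2.077 × 1/1 = 2.077 mol.
Mass of H2O = 2.077 mol × 18.016 g/mol = 37.42 g.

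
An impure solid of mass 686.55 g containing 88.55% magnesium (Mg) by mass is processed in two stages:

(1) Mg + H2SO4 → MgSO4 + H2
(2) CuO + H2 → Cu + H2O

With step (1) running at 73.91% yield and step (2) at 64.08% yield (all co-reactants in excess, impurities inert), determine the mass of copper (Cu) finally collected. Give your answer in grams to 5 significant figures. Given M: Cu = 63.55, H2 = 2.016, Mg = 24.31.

Pure Mg = 686.55 × 0.8855 = 607.940 g.
n(Mg) = 607.940 / 24.31 = 25.0078 mol.
Step 1 (Mg:H2 = 1:1): theoretical n(H2) = 25.0078 mol; at 73.91% yield, n(H2) = 18.4833 mol.
Step 2 (H2:Cu = 1:1): theoretical n(Cu) = 18.4833 mol, so theoretical mass = 18.4833 × 63.55 = 1174.61 g.
At 64.08% yield, actual mass of Cu = 1174.61 × 0.6408 = 752.692 g.

752.69 g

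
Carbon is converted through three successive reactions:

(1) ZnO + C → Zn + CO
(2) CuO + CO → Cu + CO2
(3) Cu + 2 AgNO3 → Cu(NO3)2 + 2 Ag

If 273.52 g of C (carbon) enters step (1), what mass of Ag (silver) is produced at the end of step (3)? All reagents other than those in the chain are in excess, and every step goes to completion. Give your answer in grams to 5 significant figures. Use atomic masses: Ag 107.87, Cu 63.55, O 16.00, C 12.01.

M(C) = 12.01 g/mol.
M(Ag) = 107.87 g/mol.
n(C) = 273.52 / 12.01 = 22.7744 mol.
Reaction (1): C→CO ratio 1:1 ⇒ n(CO) = 22.7744 mol.
Reaction (2): CO→Cu ratio 1:1 ⇒ n(Cu) = 22.7744 mol.
Reaction (3): Cu→Ag ratio 1:2 ⇒ n(Ag) = 45.5487 mol.
Mass of Ag = 45.5487 × 107.87 = 4913.34 g.

4913.3 g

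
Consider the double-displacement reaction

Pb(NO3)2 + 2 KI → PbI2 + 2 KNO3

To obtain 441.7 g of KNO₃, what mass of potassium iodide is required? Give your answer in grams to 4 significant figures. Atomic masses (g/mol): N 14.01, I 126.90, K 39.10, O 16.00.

725.2 g

M(KNO3) = 39.10 + 14.01 + 3(16.00) = 101.11 g/mol.
M(KI) = 39.10 + 126.90 = 166.00 g/mol.
n(KNO3) = 441.70 g / 101.11 g/mol = 4.3685 mol.
From the equation the KNO3:KI mole ratio is 2:2, so n(KI) = 4.3685 × 2/2 = 4.3685 mol.
Mass of KI = 4.3685 mol × 166.00 g/mol = 725.17 g.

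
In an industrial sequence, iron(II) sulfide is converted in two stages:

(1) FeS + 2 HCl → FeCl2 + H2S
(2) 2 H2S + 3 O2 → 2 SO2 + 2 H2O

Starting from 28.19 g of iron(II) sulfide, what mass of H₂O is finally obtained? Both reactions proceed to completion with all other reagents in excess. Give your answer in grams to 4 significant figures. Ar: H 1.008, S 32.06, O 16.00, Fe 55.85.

M(FeS) = 55.85 + 32.06 = 87.91 g/mol.
M(H2O) = 2(1.008) + 16.00 = 18.016 g/mol.
n(FeS) = 28.190 / 87.91 = 0.32067 mol.
Step 1 gives a 1:1 ratio of FeS to H2S, so n(H2S) = 0.32067 mol.
In step 2 the H2S:H2O ratio is 2:2, so n(H2O) = 0.32067 mol.
Mass of H2O = 0.32067 × 18.016 = 5.7772 g.

5.777 g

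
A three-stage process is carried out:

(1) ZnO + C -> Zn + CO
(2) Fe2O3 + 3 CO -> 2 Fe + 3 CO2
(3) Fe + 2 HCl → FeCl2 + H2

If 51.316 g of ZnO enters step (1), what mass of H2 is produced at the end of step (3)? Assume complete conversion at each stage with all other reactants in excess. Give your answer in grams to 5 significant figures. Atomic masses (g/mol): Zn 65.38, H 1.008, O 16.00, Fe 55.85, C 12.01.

M(ZnO) = 65.38 + 16.00 = 81.38 g/mol.
M(H2) = 2(1.008) = 2.016 g/mol.
n(ZnO) = 51.316 / 81.38 = 0.630573 mol.
Reaction (1): ZnO→CO ratio 1:1 ⇒ n(CO) = 0.630573 mol.
Reaction (2): CO→Fe ratio 3:2 ⇒ n(Fe) = 0.420382 mol.
Reaction (3): Fe→H2 ratio 1:1 ⇒ n(H2) = 0.420382 mol.
Mass of H2 = 0.420382 × 2.016 = 0.847490 g.

0.84749 g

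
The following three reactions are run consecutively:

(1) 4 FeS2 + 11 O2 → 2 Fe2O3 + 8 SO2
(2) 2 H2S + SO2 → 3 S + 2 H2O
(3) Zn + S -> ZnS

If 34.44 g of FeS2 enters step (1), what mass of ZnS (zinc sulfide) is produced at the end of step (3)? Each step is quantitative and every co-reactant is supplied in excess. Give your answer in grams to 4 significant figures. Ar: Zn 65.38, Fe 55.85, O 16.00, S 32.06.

M(FeS2) = 55.85 + 2(32.06) = 119.97 g/mol.
M(ZnS) = 65.38 + 32.06 = 97.44 g/mol.
n(FeS2) = 34.44 / 119.97 = 0.28707 mol.
Reaction (1): FeS2→SO2 ratio 4:8 ⇒ n(SO2) = 0.57414 mol.
Reaction (2): SO2→S ratio 1:3 ⇒ n(S) = 1.7224 mol.
Reaction (3): S→ZnS ratio 1:1 ⇒ n(ZnS) = 1.7224 mol.
Mass of ZnS = 1.7224 × 97.44 = 167.83 g.

167.8 g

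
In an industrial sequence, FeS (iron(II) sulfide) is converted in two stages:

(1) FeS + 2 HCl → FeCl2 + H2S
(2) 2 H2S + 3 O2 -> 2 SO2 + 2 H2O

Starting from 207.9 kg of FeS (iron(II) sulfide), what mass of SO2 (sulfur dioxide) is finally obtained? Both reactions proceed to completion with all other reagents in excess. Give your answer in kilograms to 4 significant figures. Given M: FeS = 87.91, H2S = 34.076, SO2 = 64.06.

207.9 kg = 207900 g.
n(FeS) = 207900 / 87.91 = 2364.9 mol.
Step 1 gives a 1:1 ratio of FeS to H2S, so n(H2S) = 2364.9 mol.
In step 2 the H2S:SO2 ratio is 2:2, so n(SO2) = 2364.9 mol.
Mass of SO2 = 2364.9 × 64.06 = 151500 g = 151.5 kg.

151.5 kg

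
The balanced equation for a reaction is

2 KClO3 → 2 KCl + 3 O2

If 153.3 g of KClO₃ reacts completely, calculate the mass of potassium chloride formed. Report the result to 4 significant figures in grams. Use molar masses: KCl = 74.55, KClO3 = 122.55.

n(KClO3) = 153.30 g / 122.55 g/mol = 1.2509 mol.
From the equation the KClO3:KCl mole ratio is 2:2, so n(KCl) = 1.2509 × 2/2 = 1.2509 mol.
Mass of KCl = 1.2509 mol × 74.55 g/mol = 93.256 g.

93.26 g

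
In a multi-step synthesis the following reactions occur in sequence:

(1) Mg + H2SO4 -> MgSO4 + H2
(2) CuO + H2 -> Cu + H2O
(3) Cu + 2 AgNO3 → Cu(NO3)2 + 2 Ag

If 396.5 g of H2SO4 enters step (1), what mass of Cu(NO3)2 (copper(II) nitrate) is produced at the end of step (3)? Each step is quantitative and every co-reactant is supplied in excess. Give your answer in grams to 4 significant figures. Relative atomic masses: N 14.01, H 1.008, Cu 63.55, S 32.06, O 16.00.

758.3 g

M(H2SO4) = 2(1.008) + 32.06 + 4(16.00) = 98.076 g/mol.
M(Cu(NO3)2) = 63.55 + 2(14.01) + 6(16.00) = 187.57 g/mol.
n(H2SO4) = 396.5 / 98.076 = 4.0428 mol.
Reaction (1): H2SO4→H2 ratio 1:1 ⇒ n(H2) = 4.0428 mol.
Reaction (2): H2→Cu ratio 1:1 ⇒ n(Cu) = 4.0428 mol.
Reaction (3): Cu→Cu(NO3)2 ratio 1:1 ⇒ n(Cu(NO3)2) = 4.0428 mol.
Mass of Cu(NO3)2 = 4.0428 × 187.57 = 758.30 g.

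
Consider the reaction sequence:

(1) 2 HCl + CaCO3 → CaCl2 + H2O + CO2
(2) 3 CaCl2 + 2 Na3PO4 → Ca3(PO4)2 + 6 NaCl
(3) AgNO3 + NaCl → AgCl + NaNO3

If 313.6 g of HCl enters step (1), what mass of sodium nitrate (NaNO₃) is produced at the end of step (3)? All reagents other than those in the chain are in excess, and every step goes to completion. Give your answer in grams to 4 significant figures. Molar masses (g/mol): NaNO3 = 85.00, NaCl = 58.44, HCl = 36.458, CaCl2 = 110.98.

731.1 g

n(HCl) = 313.6 / 36.458 = 8.6017 mol.
Reaction (1): HCl→CaCl2 ratio 2:1 ⇒ n(CaCl2) = 4.3008 mol.
Reaction (2): CaCl2→NaCl ratio 3:6 ⇒ n(NaCl) = 8.6017 mol.
Reaction (3): NaCl→NaNO3 ratio 1:1 ⇒ n(NaNO3) = 8.6017 mol.
Mass of NaNO3 = 8.6017 × 85.00 = 731.14 g.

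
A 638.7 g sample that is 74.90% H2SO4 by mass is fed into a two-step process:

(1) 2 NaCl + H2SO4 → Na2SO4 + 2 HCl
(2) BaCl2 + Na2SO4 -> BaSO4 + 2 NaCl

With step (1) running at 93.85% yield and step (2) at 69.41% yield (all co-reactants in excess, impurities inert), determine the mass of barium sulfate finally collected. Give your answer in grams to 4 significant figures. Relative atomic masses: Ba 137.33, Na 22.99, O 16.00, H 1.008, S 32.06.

741.6 g

Pure H2SO4 = 638.7 × 0.7490 = 478.39 g.
M(H2SO4) = 2(1.008) + 32.06 + 4(16.00) = 98.076 g/mol.
M(BaSO4) = 137.33 + 32.06 + 4(16.00) = 233.39 g/mol.
n(H2SO4) = 478.39 / 98.076 = 4.8777 mol.
Step 1 (H2SO4:Na2SO4 = 1:1): theoretical n(Na2SO4) = 4.8777 mol; at 93.85% yield, n(Na2SO4) = 4.5777 mol.
Step 2 (Na2SO4:BaSO4 = 1:1): theoretical n(BaSO4) = 4.5777 mol, so theoretical mass = 4.5777 × 233.39 = 1068.4 g.
At 69.41% yield, actual mass of BaSO4 = 1068.4 × 0.6941 = 741.57 g.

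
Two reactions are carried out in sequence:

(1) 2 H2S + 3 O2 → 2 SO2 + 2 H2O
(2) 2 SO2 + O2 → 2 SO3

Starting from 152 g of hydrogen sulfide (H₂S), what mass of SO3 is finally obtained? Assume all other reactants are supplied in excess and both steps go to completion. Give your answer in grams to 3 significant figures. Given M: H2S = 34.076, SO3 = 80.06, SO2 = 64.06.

357 g

n(H2S) = 152.0 / 34.076 = 4.461 mol.
Step 1 gives a 2:2 ratio of H2S to SO2, so n(SO2) = 4.461 mol.
In step 2 the SO2:SO3 ratio is 2:2, so n(SO3) = 4.461 mol.
Mass of SO3 = 4.461 × 80.06 = 357.1 g.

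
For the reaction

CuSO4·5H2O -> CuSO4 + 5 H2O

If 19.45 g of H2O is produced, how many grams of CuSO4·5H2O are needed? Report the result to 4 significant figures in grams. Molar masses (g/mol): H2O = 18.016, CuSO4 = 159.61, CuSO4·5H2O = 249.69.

n(H2O) = 19.450 g / 18.016 g/mol = 1.0796 mol.
From the equation the H2O:CuSO4·5H2O mole ratio is 5:1, so n(CuSO4·5H2O) = 1.0796 × 1/5 = 0.21592 mol.
Mass of CuSO4·5H2O = 0.21592 mol × 249.69 g/mol = 53.913 g.

53.91 g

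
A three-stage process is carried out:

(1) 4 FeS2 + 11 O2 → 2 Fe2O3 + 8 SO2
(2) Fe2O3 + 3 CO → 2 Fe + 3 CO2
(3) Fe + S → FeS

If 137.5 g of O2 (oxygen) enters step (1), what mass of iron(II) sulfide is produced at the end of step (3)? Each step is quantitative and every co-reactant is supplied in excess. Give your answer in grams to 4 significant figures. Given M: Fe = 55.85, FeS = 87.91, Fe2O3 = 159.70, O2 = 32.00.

137.4 g

n(O2) = 137.5 / 32.00 = 4.2969 mol.
Reaction (1): O2→Fe2O3 ratio 11:2 ⇒ n(Fe2O3) = 0.78125 mol.
Reaction (2): Fe2O3→Fe ratio 1:2 ⇒ n(Fe) = 1.5625 mol.
Reaction (3): Fe→FeS ratio 1:1 ⇒ n(FeS) = 1.5625 mol.
Mass of FeS = 1.5625 × 87.91 = 137.36 g.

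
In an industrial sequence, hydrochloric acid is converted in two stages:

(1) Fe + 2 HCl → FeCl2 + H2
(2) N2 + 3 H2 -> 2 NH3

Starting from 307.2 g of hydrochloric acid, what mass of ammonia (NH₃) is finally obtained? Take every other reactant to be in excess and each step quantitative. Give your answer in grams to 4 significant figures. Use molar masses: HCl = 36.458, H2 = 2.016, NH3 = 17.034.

47.84 g

n(HCl) = 307.20 / 36.458 = 8.4261 mol.
Step 1 gives a 2:1 ratio of HCl to H2, so n(H2) = 4.2131 mol.
In step 2 the H2:NH3 ratio is 3:2, so n(NH3) = 2.8087 mol.
Mass of NH3 = 2.8087 × 17.034 = 47.844 g.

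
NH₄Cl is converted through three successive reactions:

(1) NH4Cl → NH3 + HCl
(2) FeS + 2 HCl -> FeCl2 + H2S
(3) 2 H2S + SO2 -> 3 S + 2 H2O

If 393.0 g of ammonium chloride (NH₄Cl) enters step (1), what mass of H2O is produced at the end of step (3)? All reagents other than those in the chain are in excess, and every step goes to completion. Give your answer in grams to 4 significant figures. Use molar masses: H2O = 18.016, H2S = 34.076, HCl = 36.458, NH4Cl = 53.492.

n(NH4Cl) = 393.0 / 53.492 = 7.3469 mol.
Reaction (1): NH4Cl→HCl ratio 1:1 ⇒ n(HCl) = 7.3469 mol.
Reaction (2): HCl→H2S ratio 2:1 ⇒ n(H2S) = 3.6734 mol.
Reaction (3): H2S→H2O ratio 2:2 ⇒ n(H2O) = 3.6734 mol.
Mass of H2O = 3.6734 × 18.016 = 66.181 g.

66.18 g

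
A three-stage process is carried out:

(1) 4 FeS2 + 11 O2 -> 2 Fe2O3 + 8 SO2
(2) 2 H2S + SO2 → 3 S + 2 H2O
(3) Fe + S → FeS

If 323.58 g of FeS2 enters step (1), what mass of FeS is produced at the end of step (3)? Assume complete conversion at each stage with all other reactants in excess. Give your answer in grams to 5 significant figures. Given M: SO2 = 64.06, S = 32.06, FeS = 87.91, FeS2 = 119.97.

1422.7 g

n(FeS2) = 323.58 / 119.97 = 2.69717 mol.
Reaction (1): FeS2→SO2 ratio 4:8 ⇒ n(SO2) = 5.39435 mol.
Reaction (2): SO2→S ratio 1:3 ⇒ n(S) = 16.1830 mol.
Reaction (3): S→FeS ratio 1:1 ⇒ n(FeS) = 16.1830 mol.
Mass of FeS = 16.1830 × 87.91 = 1422.65 g.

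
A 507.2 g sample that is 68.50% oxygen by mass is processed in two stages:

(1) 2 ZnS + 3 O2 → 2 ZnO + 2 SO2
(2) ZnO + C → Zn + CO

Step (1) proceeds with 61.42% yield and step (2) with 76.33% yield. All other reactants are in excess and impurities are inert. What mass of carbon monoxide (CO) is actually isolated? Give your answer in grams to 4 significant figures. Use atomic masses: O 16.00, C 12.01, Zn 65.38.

95.05 g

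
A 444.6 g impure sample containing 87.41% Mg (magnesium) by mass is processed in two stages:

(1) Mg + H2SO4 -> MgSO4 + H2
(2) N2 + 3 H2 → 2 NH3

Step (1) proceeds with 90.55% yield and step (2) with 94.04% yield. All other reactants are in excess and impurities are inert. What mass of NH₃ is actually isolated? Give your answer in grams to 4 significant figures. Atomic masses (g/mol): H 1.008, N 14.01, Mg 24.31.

Pure Mg = 444.6 × 0.8741 = 388.62 g.
M(Mg) = 24.31 g/mol.
M(NH3) = 14.01 + 3(1.008) = 17.034 g/mol.
n(Mg) = 388.62 / 24.31 = 15.986 mol.
Step 1 (Mg:H2 = 1:1): theoretical n(H2) = 15.986 mol; at 90.55% yield, n(H2) = 14.476 mol.
Step 2 (H2:NH3 = 3:2): theoretical n(NH3) = 9.6503 mol, so theoretical mass = 9.6503 × 17.034 = 164.38 g.
At 94.04% yield, actual mass of NH3 = 164.38 × 0.9404 = 154.59 g.

154.6 g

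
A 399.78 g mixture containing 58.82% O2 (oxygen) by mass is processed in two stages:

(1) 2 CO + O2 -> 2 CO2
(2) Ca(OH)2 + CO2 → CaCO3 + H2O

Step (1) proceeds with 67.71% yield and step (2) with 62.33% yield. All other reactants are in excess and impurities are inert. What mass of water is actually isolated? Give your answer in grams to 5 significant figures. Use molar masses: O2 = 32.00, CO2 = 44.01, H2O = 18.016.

Pure O2 = 399.78 × 0.5882 = 235.151 g.
n(O2) = 235.151 / 32.00 = 7.34846 mol.
Step 1 (O2:CO2 = 1:2): theoretical n(CO2) = 14.6969 mol; at 67.71% yield, n(CO2) = 9.95128 mol.
Step 2 (CO2:H2O = 1:1): theoretical n(H2O) = 9.95128 mol, so theoretical mass = 9.95128 × 18.016 = 179.282 g.
At 62.33% yield, actual mass of H2O = 179.282 × 0.6233 = 111.747 g.

111.75 g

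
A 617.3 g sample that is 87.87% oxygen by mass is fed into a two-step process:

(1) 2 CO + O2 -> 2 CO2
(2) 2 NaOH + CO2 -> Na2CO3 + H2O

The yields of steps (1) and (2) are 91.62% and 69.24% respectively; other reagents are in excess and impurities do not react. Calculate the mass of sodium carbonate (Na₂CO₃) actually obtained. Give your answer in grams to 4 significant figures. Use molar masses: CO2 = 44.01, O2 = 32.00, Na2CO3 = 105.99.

2279 g

Pure O2 = 617.3 × 0.8787 = 542.42 g.
n(O2) = 542.42 / 32.00 = 16.951 mol.
Step 1 (O2:CO2 = 1:2): theoretical n(CO2) = 33.901 mol; at 91.62% yield, n(CO2) = 31.060 mol.
Step 2 (CO2:Na2CO3 = 1:1): theoretical n(Na2CO3) = 31.060 mol, so theoretical mass = 31.060 × 105.99 = 3292.1 g.
At 69.24% yield, actual mass of Na2CO3 = 3292.1 × 0.6924 = 2279.4 g.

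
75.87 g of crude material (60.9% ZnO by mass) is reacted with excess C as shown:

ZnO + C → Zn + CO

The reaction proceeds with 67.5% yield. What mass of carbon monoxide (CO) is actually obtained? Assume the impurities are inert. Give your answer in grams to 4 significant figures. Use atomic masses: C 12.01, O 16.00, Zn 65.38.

Pure ZnO available = 75.87 g × 0.609 = 46.205 g.
M(ZnO) = 65.38 + 16.00 = 81.38 g/mol.
M(CO) = 12.01 + 16.00 = 28.01 g/mol.
n(ZnO) = 46.205 g / 81.38 g/mol = 0.56777 mol.
From the equation the ZnO:CO mole ratio is 1:1, so n(CO) = 0.56777 × 1/1 = 0.56777 mol.
Mass of CO = 0.56777 mol × 28.01 g/mol = 15.903 g.
Actual mass collected = 15.903 g × 0.675 = 10.735 g.

10.73 g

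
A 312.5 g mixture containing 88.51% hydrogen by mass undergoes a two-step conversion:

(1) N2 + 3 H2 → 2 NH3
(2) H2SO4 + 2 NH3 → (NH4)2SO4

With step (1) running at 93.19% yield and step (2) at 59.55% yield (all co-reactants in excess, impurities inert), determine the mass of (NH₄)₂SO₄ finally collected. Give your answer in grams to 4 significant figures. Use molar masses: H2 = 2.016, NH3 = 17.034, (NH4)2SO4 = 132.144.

Pure H2 = 312.5 × 0.8851 = 276.59 g.
n(H2) = 276.59 / 2.016 = 137.20 mol.
Step 1 (H2:NH3 = 3:2): theoretical n(NH3) = 91.466 mol; at 93.19% yield, n(NH3) = 85.237 mol.
Step 2 (NH3:(NH4)2SO4 = 2:1): theoretical n((NH4)2SO4) = 42.619 mol, so theoretical mass = 42.619 × 132.144 = 5631.8 g.
At 59.55% yield, actual mass of (NH4)2SO4 = 5631.8 × 0.5955 = 3353.7 g.

3354 g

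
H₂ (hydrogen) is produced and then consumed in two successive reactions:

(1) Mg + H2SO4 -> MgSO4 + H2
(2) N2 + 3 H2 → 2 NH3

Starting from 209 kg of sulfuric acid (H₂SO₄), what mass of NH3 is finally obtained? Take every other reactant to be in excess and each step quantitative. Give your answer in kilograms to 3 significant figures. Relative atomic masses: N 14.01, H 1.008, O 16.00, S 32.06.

24.2 kg

M(H2SO4) = 2(1.008) + 32.06 + 4(16.00) = 98.076 g/mol.
M(NH3) = 14.01 + 3(1.008) = 17.034 g/mol.
209 kg = 209000 g.
n(H2SO4) = 209000 / 98.076 = 2131 mol.
Step 1 gives a 1:1 ratio of H2SO4 to H2, so n(H2) = 2131 mol.
In step 2 the H2:NH3 ratio is 3:2, so n(NH3) = 1421 mol.
Mass of NH3 = 1421 × 17.034 = 24200 g = 24.2 kg.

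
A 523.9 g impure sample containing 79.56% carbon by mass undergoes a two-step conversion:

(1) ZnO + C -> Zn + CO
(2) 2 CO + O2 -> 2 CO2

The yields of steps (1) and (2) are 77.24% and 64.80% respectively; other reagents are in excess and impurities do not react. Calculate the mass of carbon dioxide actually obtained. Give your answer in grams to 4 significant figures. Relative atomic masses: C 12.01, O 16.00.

Pure C = 523.9 × 0.7956 = 416.81 g.
M(C) = 12.01 g/mol.
M(CO2) = 12.01 + 2(16.00) = 44.01 g/mol.
n(C) = 416.81 / 12.01 = 34.706 mol.
Step 1 (C:CO = 1:1): theoretical n(CO) = 34.706 mol; at 77.24% yield, n(CO) = 26.807 mol.
Step 2 (CO:CO2 = 2:2): theoretical n(CO2) = 26.807 mol, so theoretical mass = 26.807 × 44.01 = 1179.8 g.
At 64.80% yield, actual mass of CO2 = 1179.8 × 0.6480 = 764.48 g.

764.5 g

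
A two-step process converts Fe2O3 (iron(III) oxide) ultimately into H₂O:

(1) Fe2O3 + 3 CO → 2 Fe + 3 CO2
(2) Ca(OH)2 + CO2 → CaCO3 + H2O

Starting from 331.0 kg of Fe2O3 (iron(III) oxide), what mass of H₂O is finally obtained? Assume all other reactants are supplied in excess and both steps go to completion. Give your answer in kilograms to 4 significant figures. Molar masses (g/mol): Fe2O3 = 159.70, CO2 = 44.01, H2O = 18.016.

112.0 kg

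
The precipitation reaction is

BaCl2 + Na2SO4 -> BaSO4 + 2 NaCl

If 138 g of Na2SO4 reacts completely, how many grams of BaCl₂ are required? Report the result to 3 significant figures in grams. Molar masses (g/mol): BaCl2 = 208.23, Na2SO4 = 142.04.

n(Na2SO4) = 138.0 g / 142.04 g/mol = 0.9716 mol.
From the equation the Na2SO4:BaCl2 mole ratio is 1:1, so n(BaCl2) = 0.9716 × 1/1 = 0.9716 mol.
Mass of BaCl2 = 0.9716 mol × 208.23 g/mol = 202.3 g.

202 g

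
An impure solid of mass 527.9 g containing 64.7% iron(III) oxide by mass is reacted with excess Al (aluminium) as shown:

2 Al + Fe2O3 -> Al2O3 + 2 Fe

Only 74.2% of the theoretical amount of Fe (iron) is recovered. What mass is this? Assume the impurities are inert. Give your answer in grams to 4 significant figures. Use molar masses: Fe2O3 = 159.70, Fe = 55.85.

177.3 g

Pure Fe2O3 available = 527.9 g × 0.647 = 341.55 g.
n(Fe2O3) = 341.55 g / 159.70 g/mol = 2.1387 mol.
From the equation the Fe2O3:Fe mole ratio is 1:2, so n(Fe) = 2.1387 × 2/1 = 4.2774 mol.
Mass of Fe = 4.2774 mol × 55.85 g/mol = 238.89 g.
Actual mass collected = 238.89 g × 0.742 = 177.26 g.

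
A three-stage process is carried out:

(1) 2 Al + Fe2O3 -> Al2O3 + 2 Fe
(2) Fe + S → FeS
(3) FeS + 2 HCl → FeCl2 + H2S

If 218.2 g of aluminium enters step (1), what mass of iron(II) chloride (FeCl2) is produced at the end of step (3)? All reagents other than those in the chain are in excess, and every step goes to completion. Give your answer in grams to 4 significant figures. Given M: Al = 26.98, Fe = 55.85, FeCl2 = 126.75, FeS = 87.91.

n(Al) = 218.2 / 26.98 = 8.0875 mol.
Reaction (1): Al→Fe ratio 2:2 ⇒ n(Fe) = 8.0875 mol.
Reaction (2): Fe→FeS ratio 1:1 ⇒ n(FeS) = 8.0875 mol.
Reaction (3): FeS→FeCl2 ratio 1:1 ⇒ n(FeCl2) = 8.0875 mol.
Mass of FeCl2 = 8.0875 × 126.75 = 1025.1 g.

1025 g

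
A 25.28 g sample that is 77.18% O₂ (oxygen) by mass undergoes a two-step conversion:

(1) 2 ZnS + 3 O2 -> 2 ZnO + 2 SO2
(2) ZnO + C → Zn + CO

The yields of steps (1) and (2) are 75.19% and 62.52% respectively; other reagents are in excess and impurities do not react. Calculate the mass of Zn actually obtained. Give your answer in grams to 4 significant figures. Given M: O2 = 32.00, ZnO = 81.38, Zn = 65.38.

Pure O2 = 25.28 × 0.7718 = 19.511 g.
n(O2) = 19.511 / 32.00 = 0.60972 mol.
Step 1 (O2:ZnO = 3:2): theoretical n(ZnO) = 0.40648 mol; at 75.19% yield, n(ZnO) = 0.30563 mol.
Step 2 (ZnO:Zn = 1:1): theoretical n(Zn) = 0.30563 mol, so theoretical mass = 0.30563 × 65.38 = 19.982 g.
At 62.52% yield, actual mass of Zn = 19.982 × 0.6252 = 12.493 g.

12.49 g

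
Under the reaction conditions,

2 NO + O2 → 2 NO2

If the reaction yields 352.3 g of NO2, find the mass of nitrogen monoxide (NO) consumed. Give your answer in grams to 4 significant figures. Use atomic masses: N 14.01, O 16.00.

M(NO2) = 14.01 + 2(16.00) = 46.01 g/mol.
M(NO) = 14.01 + 16.00 = 30.01 g/mol.
n(NO2) = 352.30 g / 46.01 g/mol = 7.6570 mol.
From the equation the NO2:NO mole ratio is 2:2, so n(NO) = 7.6570 × 2/2 = 7.6570 mol.
Mass of NO = 7.6570 mol × 30.01 g/mol = 229.79 g.

229.8 g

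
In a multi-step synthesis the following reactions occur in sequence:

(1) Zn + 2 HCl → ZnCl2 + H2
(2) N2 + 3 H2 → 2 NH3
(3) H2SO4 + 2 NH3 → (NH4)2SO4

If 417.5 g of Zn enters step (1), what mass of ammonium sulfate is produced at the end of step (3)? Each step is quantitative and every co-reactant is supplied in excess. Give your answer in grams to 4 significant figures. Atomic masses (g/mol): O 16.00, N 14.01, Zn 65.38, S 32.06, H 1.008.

281.3 g

M(Zn) = 65.38 g/mol.
M((NH4)2SO4) = 2(14.01) + 8(1.008) + 32.06 + 4(16.00) = 132.144 g/mol.
n(Zn) = 417.5 / 65.38 = 6.3857 mol.
Reaction (1): Zn→H2 ratio 1:1 ⇒ n(H2) = 6.3857 mol.
Reaction (2): H2→NH3 ratio 3:2 ⇒ n(NH3) = 4.2572 mol.
Reaction (3): NH3→(NH4)2SO4 ratio 2:1 ⇒ n((NH4)2SO4) = 2.1286 mol.
Mass of (NH4)2SO4 = 2.1286 × 132.144 = 281.28 g.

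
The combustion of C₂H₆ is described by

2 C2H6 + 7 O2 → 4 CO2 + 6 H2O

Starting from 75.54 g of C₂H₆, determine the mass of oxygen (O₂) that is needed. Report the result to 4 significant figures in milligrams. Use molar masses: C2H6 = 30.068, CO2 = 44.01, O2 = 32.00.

n(C2H6) = 75.540 g / 30.068 g/mol = 2.5123 mol.
From the equation the C2H6:O2 mole ratio is 2:7, so n(O2) = 2.5123 × 7/2 = 8.7931 mol.
Mass of O2 = 8.7931 mol × 32.00 g/mol = 281.38 g.
Converting to mg: 281.38 g = 281400 mg.

281400 mg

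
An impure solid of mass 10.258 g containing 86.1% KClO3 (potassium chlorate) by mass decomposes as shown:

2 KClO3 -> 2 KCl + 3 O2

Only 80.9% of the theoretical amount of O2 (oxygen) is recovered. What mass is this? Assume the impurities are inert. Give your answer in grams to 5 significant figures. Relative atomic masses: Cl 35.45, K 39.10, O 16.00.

2.7986 g

Pure KClO3 available = 10.258 g × 0.861 = 8.83214 g.
M(KClO3) = 39.10 + 35.45 + 3(16.00) = 122.55 g/mol.
M(O2) = 2(16.00) = 32.00 g/mol.
n(KClO3) = 8.83214 g / 122.55 g/mol = 0.0720697 mol.
From the equation the KClO3:O2 mole ratio is 2:3, so n(O2) = 0.0720697 × 3/2 = 0.108105 mol.
Mass of O2 = 0.108105 mol × 32.00 g/mol = 3.45934 g.
Actual mass collected = 3.45934 g × 0.809 = 2.79861 g.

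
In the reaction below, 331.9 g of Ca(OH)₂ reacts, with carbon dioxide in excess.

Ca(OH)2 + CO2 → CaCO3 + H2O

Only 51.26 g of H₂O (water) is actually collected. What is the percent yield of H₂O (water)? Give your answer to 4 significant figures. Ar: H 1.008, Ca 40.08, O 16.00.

M(Ca(OH)2) = 40.08 + 2(16.00) + 2(1.008) = 74.096 g/mol.
M(H2O) = 2(1.008) + 16.00 = 18.016 g/mol.
n(Ca(OH)2) = 331.90 g / 74.096 g/mol = 4.4793 mol.
From the equation the Ca(OH)2:H2O mole ratio is 1:1, so n(H2O) = 4.4793 × 1/1 = 4.4793 mol.
Mass of H2O = 4.4793 mol × 18.016 g/mol = 80.700 g.
This is the theoretical yield. Percent yield = 51.26 g / 80.700 g × 100% = 63.520%.

63.52 %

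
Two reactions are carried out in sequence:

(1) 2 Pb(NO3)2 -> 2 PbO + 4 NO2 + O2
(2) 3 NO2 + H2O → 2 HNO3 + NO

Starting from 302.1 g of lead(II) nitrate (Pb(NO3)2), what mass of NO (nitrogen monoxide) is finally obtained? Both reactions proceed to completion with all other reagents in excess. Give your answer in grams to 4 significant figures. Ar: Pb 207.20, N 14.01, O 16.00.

18.25 g

M(Pb(NO3)2) = 207.20 + 2(14.01) + 6(16.00) = 331.22 g/mol.
M(NO) = 14.01 + 16.00 = 30.01 g/mol.
n(Pb(NO3)2) = 302.10 / 331.22 = 0.91208 mol.
Step 1 gives a 2:4 ratio of Pb(NO3)2 to NO2, so n(NO2) = 1.8242 mol.
In step 2 the NO2:NO ratio is 3:1, so n(NO) = 0.60806 mol.
Mass of NO = 0.60806 × 30.01 = 18.248 g.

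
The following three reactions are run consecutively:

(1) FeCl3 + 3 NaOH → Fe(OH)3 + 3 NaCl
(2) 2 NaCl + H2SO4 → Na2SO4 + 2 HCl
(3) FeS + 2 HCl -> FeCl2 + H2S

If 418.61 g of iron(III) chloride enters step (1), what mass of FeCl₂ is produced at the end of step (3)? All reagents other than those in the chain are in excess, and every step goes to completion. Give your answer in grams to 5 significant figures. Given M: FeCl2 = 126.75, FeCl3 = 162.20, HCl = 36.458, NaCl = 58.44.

n(FeCl3) = 418.61 / 162.20 = 2.58083 mol.
Reaction (1): FeCl3→NaCl ratio 1:3 ⇒ n(NaCl) = 7.74248 mol.
Reaction (2): NaCl→HCl ratio 2:2 ⇒ n(HCl) = 7.74248 mol.
Reaction (3): HCl→FeCl2 ratio 2:1 ⇒ n(FeCl2) = 3.87124 mol.
Mass of FeCl2 = 3.87124 × 126.75 = 490.680 g.

490.68 g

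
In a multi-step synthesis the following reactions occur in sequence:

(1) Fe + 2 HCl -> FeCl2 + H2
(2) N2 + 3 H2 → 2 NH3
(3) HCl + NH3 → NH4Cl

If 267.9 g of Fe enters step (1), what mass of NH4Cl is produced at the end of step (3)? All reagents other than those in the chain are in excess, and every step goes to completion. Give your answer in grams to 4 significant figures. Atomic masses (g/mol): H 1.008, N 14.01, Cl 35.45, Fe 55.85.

M(Fe) = 55.85 g/mol.
M(NH4Cl) = 14.01 + 4(1.008) + 35.45 = 53.492 g/mol.
n(Fe) = 267.9 / 55.85 = 4.7968 mol.
Reaction (1): Fe→H2 ratio 1:1 ⇒ n(H2) = 4.7968 mol.
Reaction (2): H2→NH3 ratio 3:2 ⇒ n(NH3) = 3.1979 mol.
Reaction (3): NH3→NH4Cl ratio 1:1 ⇒ n(NH4Cl) = 3.1979 mol.
Mass of NH4Cl = 3.1979 × 53.492 = 171.06 g.

171.1 g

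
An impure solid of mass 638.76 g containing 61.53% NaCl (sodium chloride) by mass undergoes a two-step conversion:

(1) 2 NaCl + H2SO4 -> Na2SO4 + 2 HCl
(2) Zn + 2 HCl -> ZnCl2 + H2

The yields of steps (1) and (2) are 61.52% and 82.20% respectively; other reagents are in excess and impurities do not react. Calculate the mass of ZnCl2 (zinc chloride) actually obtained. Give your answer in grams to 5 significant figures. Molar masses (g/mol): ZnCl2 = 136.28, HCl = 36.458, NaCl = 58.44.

231.74 g

Pure NaCl = 638.76 × 0.6153 = 393.029 g.
n(NaCl) = 393.029 / 58.44 = 6.72534 mol.
Step 1 (NaCl:HCl = 2:2): theoretical n(HCl) = 6.72534 mol; at 61.52% yield, n(HCl) = 4.13743 mol.
Step 2 (HCl:ZnCl2 = 2:1): theoretical n(ZnCl2) = 2.06872 mol, so theoretical mass = 2.06872 × 136.28 = 281.925 g.
At 82.20% yield, actual mass of ZnCl2 = 281.925 × 0.8220 = 231.742 g.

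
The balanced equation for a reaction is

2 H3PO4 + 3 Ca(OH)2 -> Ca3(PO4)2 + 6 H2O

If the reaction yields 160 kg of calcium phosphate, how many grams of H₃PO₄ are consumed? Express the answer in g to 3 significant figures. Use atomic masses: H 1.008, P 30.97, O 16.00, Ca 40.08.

M(Ca3(PO4)2) = 3(40.08) + 2(30.97) + 8(16.00) = 310.18 g/mol.
M(H3PO4) = 3(1.008) + 30.97 + 4(16.00) = 97.994 g/mol.
Convert: 160 kg = 160000 g.
n(Ca3(PO4)2) = 160000 g / 310.18 g/mol = 515.8 mol.
From the equation the Ca3(PO4)2:H3PO4 mole ratio is 1:2, so n(H3PO4) = 515.8 × 2/1 = 1032 mol.
Mass of H3PO4 = 1032 mol × 97.994 g/mol = 101100 g.

101000 g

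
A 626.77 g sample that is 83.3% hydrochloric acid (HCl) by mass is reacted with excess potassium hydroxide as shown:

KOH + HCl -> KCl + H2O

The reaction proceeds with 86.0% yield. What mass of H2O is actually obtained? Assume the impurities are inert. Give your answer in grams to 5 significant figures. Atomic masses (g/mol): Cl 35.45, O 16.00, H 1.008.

221.88 g

Pure HCl available = 626.77 g × 0.833 = 522.099 g.
M(HCl) = 1.008 + 35.45 = 36.458 g/mol.
M(H2O) = 2(1.008) + 16.00 = 18.016 g/mol.
n(HCl) = 522.099 g / 36.458 g/mol = 14.3206 mol.
From the equation the HCl:H2O mole ratio is 1:1, so n(H2O) = 14.3206 × 1/1 = 14.3206 mol.
Mass of H2O = 14.3206 mol × 18.016 g/mol = 257.999 g.
Actual mass collected = 257.999 g × 0.860 = 221.880 g.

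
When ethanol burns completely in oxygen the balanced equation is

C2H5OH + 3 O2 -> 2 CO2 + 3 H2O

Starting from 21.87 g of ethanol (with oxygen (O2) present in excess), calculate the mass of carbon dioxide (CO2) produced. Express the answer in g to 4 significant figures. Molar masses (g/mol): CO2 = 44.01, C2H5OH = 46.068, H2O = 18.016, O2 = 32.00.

41.79 g

n(C2H5OH) = 21.870 g / 46.068 g/mol = 0.47473 mol.
From the equation the C2H5OH:CO2 mole ratio is 1:2, so n(CO2) = 0.47473 × 2/1 = 0.94947 mol.
Mass of CO2 = 0.94947 mol × 44.01 g/mol = 41.786 g.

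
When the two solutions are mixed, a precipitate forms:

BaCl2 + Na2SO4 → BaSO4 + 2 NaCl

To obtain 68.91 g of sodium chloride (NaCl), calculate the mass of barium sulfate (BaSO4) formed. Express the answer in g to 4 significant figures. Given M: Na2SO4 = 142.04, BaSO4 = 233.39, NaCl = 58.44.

n(NaCl) = 68.910 g / 58.44 g/mol = 1.1792 mol.
From the equation the NaCl:BaSO4 mole ratio is 2:1, so n(BaSO4) = 1.1792 × 1/2 = 0.58958 mol.
Mass of BaSO4 = 0.58958 mol × 233.39 g/mol = 137.60 g.

137.6 g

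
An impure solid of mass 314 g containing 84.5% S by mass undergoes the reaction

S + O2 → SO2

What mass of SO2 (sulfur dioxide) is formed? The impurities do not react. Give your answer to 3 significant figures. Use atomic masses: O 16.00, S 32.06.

Mass of pure S = 314 g × 0.845 = 265.3 g.
M(S) = 32.06 g/mol.
M(SO2) = 32.06 + 2(16.00) = 64.06 g/mol.
n(S) = 265.3 g / 32.06 g/mol = 8.276 mol.
From the equation the S:SO2 mole ratio is 1:1, so n(SO2) = 8.276 × 1/1 = 8.276 mol.
Mass of SO2 = 8.276 mol × 64.06 g/mol = 530.2 g.

530 g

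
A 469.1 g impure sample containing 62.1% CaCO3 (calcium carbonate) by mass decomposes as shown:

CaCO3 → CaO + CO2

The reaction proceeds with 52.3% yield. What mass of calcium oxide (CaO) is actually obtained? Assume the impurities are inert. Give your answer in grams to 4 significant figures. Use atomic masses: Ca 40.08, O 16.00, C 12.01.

85.36 g

Pure CaCO3 available = 469.1 g × 0.621 = 291.31 g.
M(CaCO3) = 40.08 + 12.01 + 3(16.00) = 100.09 g/mol.
M(CaO) = 40.08 + 16.00 = 56.08 g/mol.
n(CaCO3) = 291.31 g / 100.09 g/mol = 2.9105 mol.
From the equation the CaCO3:CaO mole ratio is 1:1, so n(CaO) = 2.9105 × 1/1 = 2.9105 mol.
Mass of CaO = 2.9105 mol × 56.08 g/mol = 163.22 g.
Actual mass collected = 163.22 g × 0.523 = 85.364 g.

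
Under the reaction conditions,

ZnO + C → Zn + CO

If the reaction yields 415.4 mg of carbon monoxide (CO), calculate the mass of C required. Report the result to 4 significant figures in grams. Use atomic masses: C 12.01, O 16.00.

M(CO) = 12.01 + 16.00 = 28.01 g/mol.
M(C) = 12.01 g/mol.
Convert: 415.4 mg = 0.41540 g.
n(CO) = 0.41540 g / 28.01 g/mol = 0.014830 mol.
From the equation the CO:C mole ratio is 1:1, so n(C) = 0.014830 × 1/1 = 0.014830 mol.
Mass of C = 0.014830 mol × 12.01 g/mol = 0.17811 g.

0.1781 g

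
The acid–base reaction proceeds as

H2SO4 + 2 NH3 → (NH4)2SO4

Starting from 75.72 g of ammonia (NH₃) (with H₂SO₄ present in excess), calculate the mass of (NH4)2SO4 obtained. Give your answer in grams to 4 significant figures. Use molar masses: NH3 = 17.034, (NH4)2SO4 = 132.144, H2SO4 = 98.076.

293.7 g

n(NH3) = 75.720 g / 17.034 g/mol = 4.4452 mol.
From the equation the NH3:(NH4)2SO4 mole ratio is 2:1, so n((NH4)2SO4) = 4.4452 × 1/2 = 2.2226 mol.
Mass of (NH4)2SO4 = 2.2226 mol × 132.144 g/mol = 293.71 g.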